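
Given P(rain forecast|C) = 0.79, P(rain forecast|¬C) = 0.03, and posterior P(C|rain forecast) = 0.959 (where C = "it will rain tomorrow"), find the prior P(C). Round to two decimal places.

Bayes' rule in odds form gives O(C|E) = O(C)·[P(E|C)/P(E|¬C)], hence O(C) = O(C|E)/LR.
Posterior odds = 0.959/(1−0.959) = 23.3902. LR = 0.79/0.03 = 26.3333.
Prior odds = 23.3902/26.3333 = 0.8882, so P(C) = 0.8882/(1+0.8882) ≈ 0.47.

P(C) = 0.47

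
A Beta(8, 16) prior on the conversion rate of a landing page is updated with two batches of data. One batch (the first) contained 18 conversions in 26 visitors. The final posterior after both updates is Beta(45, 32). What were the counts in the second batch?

19 conversions and 8 bounces

Sequential conjugate updates are equivalent to a single update on the pooled data, so total successes = posterior α − prior α and total failures = posterior β − prior β.
Total across both batches: 45−8=37 conversions, 32−16=16 bounces.
Subtract the first batch: 37−18=19 conversions and 16−8=8 bounces.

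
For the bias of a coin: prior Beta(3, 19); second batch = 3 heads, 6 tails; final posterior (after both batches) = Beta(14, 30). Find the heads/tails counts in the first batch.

8 heads and 5 tails

Because Beta–binomial updating is additive in the counts, the combined data contributed (α_post−α_prior, β_post−β_prior) successes and failures.
Total across both batches: 14−3=11 heads, 30−19=11 tails.
Subtract the second batch: 11−3=8 heads and 11−6=5 tails.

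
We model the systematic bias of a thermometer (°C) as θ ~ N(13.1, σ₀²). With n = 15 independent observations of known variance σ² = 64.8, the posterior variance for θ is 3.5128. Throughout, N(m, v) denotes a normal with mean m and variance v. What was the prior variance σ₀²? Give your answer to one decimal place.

Posterior precision equals prior precision plus data precision: 1/σ_n² = 1/σ₀² + n/σ².
So 1/σ₀² = 1/3.5128 − 15/64.8 = 0.284673 − 0.231481 = 0.053192.
Hence σ₀² = 1/0.053192 ≈ 18.8.

σ₀² = 18.8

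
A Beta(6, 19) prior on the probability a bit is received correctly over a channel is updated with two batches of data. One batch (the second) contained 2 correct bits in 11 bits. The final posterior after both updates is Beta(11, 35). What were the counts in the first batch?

3 correct bits and 7 errors

Because Beta–binomial updating is additive in the counts, the combined data contributed (α_post−α_prior, β_post−β_prior) successes and failures.
Total across both batches: 11−6=5 correct bits, 35−19=16 errors.
Subtract the second batch: 5−2=3 correct bits and 16−9=7 errors.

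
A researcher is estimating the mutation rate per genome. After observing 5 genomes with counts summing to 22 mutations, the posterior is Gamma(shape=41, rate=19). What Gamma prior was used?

Gamma(shape=19, rate=14)

A Gamma(α, β) prior (rate parametrization) on a Poisson rate with n observations summing to S gives posterior Gamma(α+S, β+n).
So α = 41 − 22 = 19 and β = 19 − 5 = 14.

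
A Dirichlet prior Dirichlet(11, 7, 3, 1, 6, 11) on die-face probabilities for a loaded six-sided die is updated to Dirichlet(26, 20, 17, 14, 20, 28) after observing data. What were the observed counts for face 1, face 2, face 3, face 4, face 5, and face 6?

For a Dirichlet(α) prior with multinomial counts c, the posterior is Dirichlet(α + c) componentwise.
Counts are posterior − prior componentwise: 26−11=15, 20−7=13, 17−3=14, 14−1=13, 20−6=14, 28−11=17.

counts (15, 13, 14, 13, 14, 17)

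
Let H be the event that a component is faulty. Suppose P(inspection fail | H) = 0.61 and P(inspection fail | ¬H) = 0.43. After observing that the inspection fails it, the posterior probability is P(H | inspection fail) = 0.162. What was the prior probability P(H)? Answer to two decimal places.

Bayes' rule in odds form gives O(H|E) = O(H)·[P(E|H)/P(E|¬H)], hence O(H) = O(H|E)/LR.
Posterior odds = 0.162/(1−0.162) = 0.1933. LR = 0.61/0.43 = 1.4186.
Prior odds = 0.1933/1.4186 = 0.1363, so P(H) = 0.1363/(1+0.1363) ≈ 0.12.

P(H) = 0.12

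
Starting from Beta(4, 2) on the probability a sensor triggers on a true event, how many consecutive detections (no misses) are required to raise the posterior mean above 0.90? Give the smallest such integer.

k = 15

After k detections and 0 misses the posterior is Beta(4+k, 2), with mean (4+k)/(4+2+k).
Set (4+k)/(6+k) > 0.90 and solve: k > (0.90·6 − 4)/(1 − 0.90) = 14.000.
The smallest integer exceeding 14.000 is 15.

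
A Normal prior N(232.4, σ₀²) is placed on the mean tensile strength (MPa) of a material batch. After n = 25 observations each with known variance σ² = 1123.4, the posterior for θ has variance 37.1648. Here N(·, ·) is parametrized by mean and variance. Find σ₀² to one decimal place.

σ₀² = 214.9

Posterior precision equals prior precision plus data precision: 1/σ_n² = 1/σ₀² + n/σ².
So 1/σ₀² = 1/37.1648 − 25/1123.4 = 0.026907 − 0.022254 = 0.004653.
Hence σ₀² = 1/0.004653 ≈ 214.9.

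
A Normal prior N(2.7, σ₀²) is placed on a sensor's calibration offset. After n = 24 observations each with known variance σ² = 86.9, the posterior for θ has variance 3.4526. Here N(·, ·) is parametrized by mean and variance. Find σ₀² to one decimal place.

σ₀² = 74.3

Posterior precision equals prior precision plus data precision: 1/σ_n² = 1/σ₀² + n/σ².
So 1/σ₀² = 1/3.4526 − 24/86.9 = 0.289637 − 0.276180 = 0.013457.
Hence σ₀² = 1/0.013457 ≈ 74.3.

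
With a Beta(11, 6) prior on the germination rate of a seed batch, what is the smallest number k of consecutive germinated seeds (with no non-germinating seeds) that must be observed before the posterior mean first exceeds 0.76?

k = 9

After k germinated seeds and 0 non-germinating seeds the posterior is Beta(11+k, 6), with mean (11+k)/(11+6+k).
Set (11+k)/(17+k) > 0.76 and solve: k > (0.76·17 − 11)/(1 − 0.76) = 8.000.
The smallest integer exceeding 8.000 is 9, and checking k=9: (20)/(26) = 0.7692 > 0.76.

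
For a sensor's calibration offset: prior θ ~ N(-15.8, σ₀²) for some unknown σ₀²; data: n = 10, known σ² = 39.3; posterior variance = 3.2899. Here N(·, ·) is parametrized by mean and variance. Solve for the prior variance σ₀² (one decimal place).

σ₀² = 20.2

Posterior precision equals prior precision plus data precision: 1/σ_n² = 1/σ₀² + n/σ².
So 1/σ₀² = 1/3.2899 − 10/39.3 = 0.303961 − 0.254453 = 0.049508.
Hence σ₀² = 1/0.049508 ≈ 20.2.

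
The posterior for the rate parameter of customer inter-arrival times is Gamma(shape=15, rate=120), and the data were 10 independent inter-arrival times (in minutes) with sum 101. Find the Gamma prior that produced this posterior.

Gamma(shape=5, rate=19)

Gamma–exponential conjugacy: posterior shape = α + n, posterior rate = β + Σtᵢ.
So α = 15 − 10 = 5 and β = 120 − 101 = 19.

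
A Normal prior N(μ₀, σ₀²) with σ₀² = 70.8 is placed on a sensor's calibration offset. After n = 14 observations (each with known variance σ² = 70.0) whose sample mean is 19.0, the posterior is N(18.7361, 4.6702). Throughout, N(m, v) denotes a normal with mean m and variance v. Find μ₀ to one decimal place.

μ₀ = 15.0

The posterior mean is a precision-weighted average: μ_n = (τ₀μ₀ + τ_data·x̄)/(τ₀+τ_data), with τ₀=1/σ₀² and τ_data=n/σ².
Here τ₀ = 1/70.8 = 0.014124 and τ_data = 14/70.0 = 0.200000, so τ_n = 0.214124.
Rearranging for μ₀: μ₀ = (μ_n·τ_n − τ_data·x̄)/τ₀ = (18.7361·0.214124 − 0.200000·19.0) / 0.014124 = 0.211849/0.014124 ≈ 15.0.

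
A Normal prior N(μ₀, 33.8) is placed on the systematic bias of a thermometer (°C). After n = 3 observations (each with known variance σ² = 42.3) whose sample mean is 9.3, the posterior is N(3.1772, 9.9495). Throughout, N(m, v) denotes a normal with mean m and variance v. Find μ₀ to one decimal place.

μ₀ = -11.5

With known observation variance, the Normal–Normal posterior has precision τ_n = τ₀ + n/σ² and mean μ_n = (τ₀μ₀ + (n/σ²)x̄)/τ_n.
Here τ₀ = 1/33.8 = 0.029586 and τ_data = 3/42.3 = 0.070922, so τ_n = 0.100508.
Rearranging for μ₀: μ₀ = (μ_n·τ_n − τ_data·x̄)/τ₀ = (3.1772·0.100508 − 0.070922·9.3) / 0.029586 = -0.340241/0.029586 ≈ -11.5.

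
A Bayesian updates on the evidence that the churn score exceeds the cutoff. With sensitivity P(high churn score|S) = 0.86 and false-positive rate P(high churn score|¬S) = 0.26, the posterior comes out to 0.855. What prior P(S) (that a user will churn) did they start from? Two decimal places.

Bayes' rule in odds form gives O(S|E) = O(S)·[P(E|S)/P(E|¬S)], hence O(S) = O(S|E)/LR.
Posterior odds = 0.855/(1−0.855) = 5.8966. LR = 0.86/0.26 = 3.3077.
Prior odds = 5.8966/3.3077 = 1.7827, so P(S) = 1.7827/(1+1.7827) ≈ 0.64.

P(S) = 0.64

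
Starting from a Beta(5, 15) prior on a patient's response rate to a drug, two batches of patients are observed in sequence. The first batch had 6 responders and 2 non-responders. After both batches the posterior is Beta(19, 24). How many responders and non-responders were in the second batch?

Because Beta–binomial updating is additive in the counts, the combined data contributed (α_post−α_prior, β_post−β_prior) successes and failures.
Total across both batches: 19−5=14 responders, 24−15=9 non-responders.
Subtract the first batch: 14−6=8 responders and 9−2=7 non-responders.

8 responders and 7 non-responders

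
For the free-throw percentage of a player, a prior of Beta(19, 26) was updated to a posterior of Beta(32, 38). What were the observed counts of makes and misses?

13 makes and 12 misses

Beta is conjugate to the binomial likelihood: posterior = Beta(a+s, b+f).
Match parameters: s=32−19=13, f=38−26=12.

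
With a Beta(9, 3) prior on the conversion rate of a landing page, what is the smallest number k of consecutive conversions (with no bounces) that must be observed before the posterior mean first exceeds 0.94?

k = 39

After k conversions and 0 bounces the posterior is Beta(9+k, 3), with mean (9+k)/(9+3+k).
Set (9+k)/(12+k) > 0.94 and solve: k > (0.94·12 − 9)/(1 − 0.94) = 38.000.
The smallest integer exceeding 38.000 is 39.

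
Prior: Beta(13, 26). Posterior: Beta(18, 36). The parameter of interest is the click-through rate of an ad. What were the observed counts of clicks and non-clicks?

5 clicks and 10 non-clicks

A Beta(a, b) prior with s successes and f failures in binomial data gives a Beta(a+s, b+f) posterior.
So s = 18 − 13 = 5 and f = 36 − 26 = 10.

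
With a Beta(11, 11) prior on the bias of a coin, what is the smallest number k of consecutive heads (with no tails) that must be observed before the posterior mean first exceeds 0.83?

After k heads and 0 tails the posterior is Beta(11+k, 11), with mean (11+k)/(11+11+k).
Set (11+k)/(22+k) > 0.83 and solve: k > (0.83·22 − 11)/(1 − 0.83) = 42.706.
The smallest integer exceeding 42.706 is 43.

k = 43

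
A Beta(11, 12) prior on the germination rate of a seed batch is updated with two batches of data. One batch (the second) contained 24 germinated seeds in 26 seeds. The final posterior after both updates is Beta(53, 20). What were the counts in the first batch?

Because Beta–binomial updating is additive in the counts, the combined data contributed (α_post−α_prior, β_post−β_prior) successes and failures.
Total across both batches: 53−11=42 germinated seeds, 20−12=8 non-germinating seeds.
Subtract the second batch: 42−24=18 germinated seeds and 8−2=6 non-germinating seeds.

18 germinated seeds and 6 non-germinating seeds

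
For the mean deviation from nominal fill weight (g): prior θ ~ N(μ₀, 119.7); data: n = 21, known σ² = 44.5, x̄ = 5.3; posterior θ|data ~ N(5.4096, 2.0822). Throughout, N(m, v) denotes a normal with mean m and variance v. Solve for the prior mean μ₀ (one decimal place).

μ₀ = 11.6

With known observation variance, the Normal–Normal posterior has precision τ_n = τ₀ + n/σ² and mean μ_n = (τ₀μ₀ + (n/σ²)x̄)/τ_n.
Here τ₀ = 1/119.7 = 0.008354 and τ_data = 21/44.5 = 0.471910, so τ_n = 0.480264.
Rearranging for μ₀: μ₀ = (μ_n·τ_n − τ_data·x̄)/τ₀ = (5.4096·0.480264 − 0.471910·5.3) / 0.008354 = 0.096913/0.008354 ≈ 11.6.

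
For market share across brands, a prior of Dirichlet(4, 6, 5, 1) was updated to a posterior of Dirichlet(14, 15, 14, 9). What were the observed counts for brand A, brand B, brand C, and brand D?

For a Dirichlet(α) prior with multinomial counts c, the posterior is Dirichlet(α + c) componentwise.
Counts are posterior − prior componentwise: 14−4=10, 15−6=9, 14−5=9, 9−1=8.

counts (10, 9, 9, 8)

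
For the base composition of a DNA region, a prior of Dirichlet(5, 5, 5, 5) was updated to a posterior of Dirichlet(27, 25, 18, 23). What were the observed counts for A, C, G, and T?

For a Dirichlet(α) prior with multinomial counts c, the posterior is Dirichlet(α + c) componentwise.
Counts are posterior − prior componentwise: 27−5=22, 25−5=20, 18−5=13, 23−5=18.

counts (22, 20, 13, 18)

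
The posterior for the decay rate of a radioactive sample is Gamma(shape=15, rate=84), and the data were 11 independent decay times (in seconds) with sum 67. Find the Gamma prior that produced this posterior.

Gamma–exponential conjugacy: posterior shape = α + n, posterior rate = β + Σtᵢ.
So α = 15 − 11 = 4 and β = 84 − 67 = 17.

Gamma(shape=4, rate=17)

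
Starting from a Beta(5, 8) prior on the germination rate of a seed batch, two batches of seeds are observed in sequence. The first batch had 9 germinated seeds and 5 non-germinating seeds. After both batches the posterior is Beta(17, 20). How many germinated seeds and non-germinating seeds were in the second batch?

3 germinated seeds and 7 non-germinating seeds

Sequential conjugate updates are equivalent to a single update on the pooled data, so total successes = posterior α − prior α and total failures = posterior β − prior β.
Total across both batches: 17−5=12 germinated seeds, 20−8=12 non-germinating seeds.
Subtract the first batch: 12−9=3 germinated seeds and 12−5=7 non-germinating seeds.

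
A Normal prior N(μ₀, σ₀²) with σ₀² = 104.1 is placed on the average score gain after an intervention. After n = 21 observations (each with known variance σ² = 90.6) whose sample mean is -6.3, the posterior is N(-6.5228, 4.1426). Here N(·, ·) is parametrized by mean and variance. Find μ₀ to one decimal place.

μ₀ = -11.9

With known observation variance, the Normal–Normal posterior has precision τ_n = τ₀ + n/σ² and mean μ_n = (τ₀μ₀ + (n/σ²)x̄)/τ_n.
Here τ₀ = 1/104.1 = 0.009606 and τ_data = 21/90.6 = 0.231788, so τ_n = 0.241394.
Rearranging for μ₀: μ₀ = (μ_n·τ_n − τ_data·x̄)/τ₀ = (-6.5228·0.241394 − 0.231788·-6.3) / 0.009606 = -0.114300/0.009606 ≈ -11.9.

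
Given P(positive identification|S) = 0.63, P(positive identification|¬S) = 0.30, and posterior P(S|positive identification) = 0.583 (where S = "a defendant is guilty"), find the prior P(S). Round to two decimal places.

In odds form, posterior odds = prior odds × likelihood ratio, so prior odds = posterior odds ÷ LR.
Posterior odds = 0.583/(1−0.583) = 1.3981. LR = 0.63/0.30 = 2.1000.
Prior odds = 1.3981/2.1000 = 0.6658, so P(S) = 0.6658/(1+0.6658) ≈ 0.40.

P(S) = 0.40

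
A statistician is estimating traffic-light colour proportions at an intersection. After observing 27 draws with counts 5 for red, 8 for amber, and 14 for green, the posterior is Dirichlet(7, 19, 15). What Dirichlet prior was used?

For a Dirichlet(α) prior with multinomial counts c, the posterior is Dirichlet(α + c) componentwise.
Subtract each count from the matching posterior parameter: 7−5=2, 19−8=11, 15−14=1.

Dirichlet(2, 11, 1)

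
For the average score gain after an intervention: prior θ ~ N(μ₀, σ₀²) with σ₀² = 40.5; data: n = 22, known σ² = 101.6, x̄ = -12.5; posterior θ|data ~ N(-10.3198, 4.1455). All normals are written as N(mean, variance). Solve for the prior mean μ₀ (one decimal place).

The posterior mean is a precision-weighted average: μ_n = (τ₀μ₀ + τ_data·x̄)/(τ₀+τ_data), with τ₀=1/σ₀² and τ_data=n/σ².
Here τ₀ = 1/40.5 = 0.024691 and τ_data = 22/101.6 = 0.216535, so τ_n = 0.241226.
Rearranging for μ₀: μ₀ = (μ_n·τ_n − τ_data·x̄)/τ₀ = (-10.3198·0.241226 − 0.216535·-12.5) / 0.024691 = 0.217283/0.024691 ≈ 8.8.

μ₀ = 8.8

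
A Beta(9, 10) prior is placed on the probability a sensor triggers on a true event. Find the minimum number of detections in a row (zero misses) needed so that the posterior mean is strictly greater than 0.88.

k = 65

After k detections and 0 misses the posterior is Beta(9+k, 10), with mean (9+k)/(9+10+k).
Set (9+k)/(19+k) > 0.88 and solve: k > (0.88·19 − 9)/(1 − 0.88) = 64.333.
The smallest integer exceeding 64.333 is 65.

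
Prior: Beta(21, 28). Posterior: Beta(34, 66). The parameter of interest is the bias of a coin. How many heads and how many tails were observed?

Under Beta–binomial conjugacy the posterior parameters are (α+s, β+f).
Match parameters: s=34−21=13, f=66−28=38.

13 heads and 38 tails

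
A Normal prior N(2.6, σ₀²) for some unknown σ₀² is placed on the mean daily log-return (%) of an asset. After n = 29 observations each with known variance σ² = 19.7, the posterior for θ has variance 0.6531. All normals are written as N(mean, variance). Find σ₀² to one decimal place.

σ₀² = 16.9

For the Normal–Normal model with known σ², precisions add: τ_n = τ₀ + n/σ².
So 1/σ₀² = 1/0.6531 − 29/19.7 = 1.531159 − 1.472081 = 0.059078.
Hence σ₀² = 1/0.059078 ≈ 16.9.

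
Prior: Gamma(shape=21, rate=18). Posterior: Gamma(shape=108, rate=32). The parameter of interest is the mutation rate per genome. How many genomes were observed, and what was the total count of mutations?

n = 14 genomes with total 87 mutations

Gamma–Poisson conjugacy: posterior shape = α + Σxᵢ, posterior rate = β + n.
Matching: Σxᵢ = 108 − 21 = 87 and n = 32 − 18 = 14.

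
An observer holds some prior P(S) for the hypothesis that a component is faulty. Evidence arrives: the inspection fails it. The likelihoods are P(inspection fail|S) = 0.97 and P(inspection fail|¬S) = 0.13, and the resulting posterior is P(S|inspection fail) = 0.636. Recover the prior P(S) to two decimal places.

In odds form, posterior odds = prior odds × likelihood ratio, so prior odds = posterior odds ÷ LR.
Posterior odds = 0.636/(1−0.636) = 1.7473. LR = 0.97/0.13 = 7.4615.
Prior odds = 1.7473/7.4615 = 0.2342, so P(S) = 0.2342/(1+0.2342) ≈ 0.19.

P(S) = 0.19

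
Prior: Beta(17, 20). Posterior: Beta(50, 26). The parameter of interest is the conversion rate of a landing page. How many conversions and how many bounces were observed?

33 conversions and 6 bounces

Under Beta–binomial conjugacy the posterior parameters are (α+s, β+f).
So s = 50 − 17 = 33 and f = 26 − 20 = 6.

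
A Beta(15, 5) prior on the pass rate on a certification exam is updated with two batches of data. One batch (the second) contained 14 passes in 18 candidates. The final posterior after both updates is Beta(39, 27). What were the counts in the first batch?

10 passes and 18 failures

Because Beta–binomial updating is additive in the counts, the combined data contributed (α_post−α_prior, β_post−β_prior) successes and failures.
Total across both batches: 39−15=24 passes, 27−5=22 failures.
Subtract the second batch: 24−14=10 passes and 22−4=18 failures.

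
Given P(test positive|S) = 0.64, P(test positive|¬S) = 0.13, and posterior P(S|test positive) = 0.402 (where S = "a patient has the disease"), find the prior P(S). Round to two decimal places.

P(S) = 0.12

Bayes' rule in odds form gives O(S|E) = O(S)·[P(E|S)/P(E|¬S)], hence O(S) = O(S|E)/LR.
Posterior odds = 0.402/(1−0.402) = 0.6722. LR = 0.64/0.13 = 4.9231.
Prior odds = 0.6722/4.9231 = 0.1365, so P(S) = 0.1365/(1+0.1365) ≈ 0.12.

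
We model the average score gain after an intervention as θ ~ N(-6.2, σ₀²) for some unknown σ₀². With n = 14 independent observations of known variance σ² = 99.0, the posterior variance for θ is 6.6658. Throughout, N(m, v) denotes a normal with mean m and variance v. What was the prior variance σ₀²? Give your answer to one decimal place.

σ₀² = 116.2

Posterior precision equals prior precision plus data precision: 1/σ_n² = 1/σ₀² + n/σ².
So 1/σ₀² = 1/6.6658 − 14/99.0 = 0.150020 − 0.141414 = 0.008606.
Hence σ₀² = 1/0.008606 ≈ 116.2.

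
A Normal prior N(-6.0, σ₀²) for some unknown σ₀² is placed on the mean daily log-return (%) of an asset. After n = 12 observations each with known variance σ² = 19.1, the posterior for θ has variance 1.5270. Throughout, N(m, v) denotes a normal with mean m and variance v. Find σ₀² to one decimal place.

σ₀² = 37.6

Posterior precision equals prior precision plus data precision: 1/σ_n² = 1/σ₀² + n/σ².
So 1/σ₀² = 1/1.5270 − 12/19.1 = 0.654879 − 0.628272 = 0.026607.
Hence σ₀² = 1/0.026607 ≈ 37.6.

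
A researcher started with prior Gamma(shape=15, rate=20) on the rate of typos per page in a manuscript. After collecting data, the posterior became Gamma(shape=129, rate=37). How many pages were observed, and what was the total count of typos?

n = 17 pages with total 114 typos

A Gamma(α, β) prior (rate parametrization) on a Poisson rate with n observations summing to S gives posterior Gamma(α+S, β+n).
Matching: Σxᵢ = 129 − 15 = 114 and n = 37 − 20 = 17.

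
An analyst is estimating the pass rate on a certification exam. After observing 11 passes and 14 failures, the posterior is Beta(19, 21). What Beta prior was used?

A Beta(a, b) prior with s successes and f failures in binomial data gives a Beta(a+s, b+f) posterior.
So a = 19 − 11 = 8 and b = 21 − 14 = 7.

Beta(8, 7)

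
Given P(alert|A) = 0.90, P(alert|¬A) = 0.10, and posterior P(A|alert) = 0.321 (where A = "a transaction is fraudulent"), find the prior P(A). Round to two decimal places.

Bayes' rule in odds form gives O(A|E) = O(A)·[P(E|A)/P(E|¬A)], hence O(A) = O(A|E)/LR.
Posterior odds = 0.321/(1−0.321) = 0.4728. LR = 0.90/0.10 = 9.0000.
Prior odds = 0.4728/9.0000 = 0.0525, so P(A) = 0.0525/(1+0.0525) ≈ 0.05.

P(A) = 0.05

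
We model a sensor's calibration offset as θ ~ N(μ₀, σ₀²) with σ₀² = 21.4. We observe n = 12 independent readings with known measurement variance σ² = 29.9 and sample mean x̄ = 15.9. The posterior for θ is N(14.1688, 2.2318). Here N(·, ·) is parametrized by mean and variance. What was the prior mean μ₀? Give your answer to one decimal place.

The posterior mean is a precision-weighted average: μ_n = (τ₀μ₀ + τ_data·x̄)/(τ₀+τ_data), with τ₀=1/σ₀² and τ_data=n/σ².
Here τ₀ = 1/21.4 = 0.046729 and τ_data = 12/29.9 = 0.401338, so τ_n = 0.448067.
Rearranging for μ₀: μ₀ = (μ_n·τ_n − τ_data·x̄)/τ₀ = (14.1688·0.448067 − 0.401338·15.9) / 0.046729 = -0.032702/0.046729 ≈ -0.7.

μ₀ = -0.7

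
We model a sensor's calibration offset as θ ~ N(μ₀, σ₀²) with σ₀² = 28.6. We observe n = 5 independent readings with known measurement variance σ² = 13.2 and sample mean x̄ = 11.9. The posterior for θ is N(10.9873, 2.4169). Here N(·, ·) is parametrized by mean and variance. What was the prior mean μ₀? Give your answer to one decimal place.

μ₀ = 1.1

The posterior mean is a precision-weighted average: μ_n = (τ₀μ₀ + τ_data·x̄)/(τ₀+τ_data), with τ₀=1/σ₀² and τ_data=n/σ².
Here τ₀ = 1/28.6 = 0.034965 and τ_data = 5/13.2 = 0.378788, so τ_n = 0.413753.
Rearranging for μ₀: μ₀ = (μ_n·τ_n − τ_data·x̄)/τ₀ = (10.9873·0.413753 − 0.378788·11.9) / 0.034965 = 0.038451/0.034965 ≈ 1.1.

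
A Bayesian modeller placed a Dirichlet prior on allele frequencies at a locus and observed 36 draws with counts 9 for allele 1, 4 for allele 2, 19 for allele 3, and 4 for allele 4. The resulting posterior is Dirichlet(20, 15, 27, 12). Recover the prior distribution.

Dirichlet(11, 11, 8, 8)

For a Dirichlet(α) prior with multinomial counts c, the posterior is Dirichlet(α + c) componentwise.
Subtract each count from the matching posterior parameter: 20−9=11, 15−4=11, 27−19=8, 12−4=8.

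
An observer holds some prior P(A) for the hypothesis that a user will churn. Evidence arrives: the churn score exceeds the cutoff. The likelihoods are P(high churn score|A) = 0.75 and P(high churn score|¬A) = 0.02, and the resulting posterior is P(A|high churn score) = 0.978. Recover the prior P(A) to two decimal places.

Bayes' rule in odds form gives O(A|E) = O(A)·[P(E|A)/P(E|¬A)], hence O(A) = O(A|E)/LR.
Posterior odds = 0.978/(1−0.978) = 44.4545. LR = 0.75/0.02 = 37.5000.
Prior odds = 44.4545/37.5000 = 1.1855, so P(A) = 1.1855/(1+1.1855) ≈ 0.54.

P(A) = 0.54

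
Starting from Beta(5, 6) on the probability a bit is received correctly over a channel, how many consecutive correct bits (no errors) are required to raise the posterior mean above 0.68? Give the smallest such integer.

After k correct bits and 0 errors the posterior is Beta(5+k, 6), with mean (5+k)/(5+6+k).
Set (5+k)/(11+k) > 0.68 and solve: k > (0.68·11 − 5)/(1 − 0.68) = 7.750.
The smallest integer exceeding 7.750 is 8, and checking k=8: (13)/(19) = 0.6842 > 0.68.

k = 8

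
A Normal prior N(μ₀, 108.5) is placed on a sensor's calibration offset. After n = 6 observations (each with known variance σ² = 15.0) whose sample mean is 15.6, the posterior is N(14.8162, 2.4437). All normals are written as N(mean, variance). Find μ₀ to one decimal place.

With known observation variance, the Normal–Normal posterior has precision τ_n = τ₀ + n/σ² and mean μ_n = (τ₀μ₀ + (n/σ²)x̄)/τ_n.
Here τ₀ = 1/108.5 = 0.009217 and τ_data = 6/15.0 = 0.400000, so τ_n = 0.409217.
Rearranging for μ₀: μ₀ = (μ_n·τ_n − τ_data·x̄)/τ₀ = (14.8162·0.409217 − 0.400000·15.6) / 0.009217 = -0.176959/0.009217 ≈ -19.2.

μ₀ = -19.2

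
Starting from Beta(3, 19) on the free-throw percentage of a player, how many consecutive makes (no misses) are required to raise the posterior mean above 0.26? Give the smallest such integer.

k = 4

After k makes and 0 misses the posterior is Beta(3+k, 19), with mean (3+k)/(3+19+k).
Set (3+k)/(22+k) > 0.26 and solve: k > (0.26·22 − 3)/(1 − 0.26) = 3.676.
The smallest integer exceeding 3.676 is 4, and checking k=4: (7)/(26) = 0.2692 > 0.26.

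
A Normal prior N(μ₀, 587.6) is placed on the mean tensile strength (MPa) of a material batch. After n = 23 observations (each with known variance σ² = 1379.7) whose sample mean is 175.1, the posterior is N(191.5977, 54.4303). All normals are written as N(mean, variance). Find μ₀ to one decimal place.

μ₀ = 353.2

The posterior mean is a precision-weighted average: μ_n = (τ₀μ₀ + τ_data·x̄)/(τ₀+τ_data), with τ₀=1/σ₀² and τ_data=n/σ².
Here τ₀ = 1/587.6 = 0.001702 and τ_data = 23/1379.7 = 0.016670, so τ_n = 0.018372.
Rearranging for μ₀: μ₀ = (μ_n·τ_n − τ_data·x̄)/τ₀ = (191.5977·0.018372 − 0.016670·175.1) / 0.001702 = 0.601116/0.001702 ≈ 353.2.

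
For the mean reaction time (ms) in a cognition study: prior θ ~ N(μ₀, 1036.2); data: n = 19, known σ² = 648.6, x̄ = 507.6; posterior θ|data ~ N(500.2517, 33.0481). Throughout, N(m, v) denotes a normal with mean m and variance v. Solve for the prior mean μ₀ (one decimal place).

The posterior mean is a precision-weighted average: μ_n = (τ₀μ₀ + τ_data·x̄)/(τ₀+τ_data), with τ₀=1/σ₀² and τ_data=n/σ².
Here τ₀ = 1/1036.2 = 0.000965 and τ_data = 19/648.6 = 0.029294, so τ_n = 0.030259.
Rearranging for μ₀: μ₀ = (μ_n·τ_n − τ_data·x̄)/τ₀ = (500.2517·0.030259 − 0.029294·507.6) / 0.000965 = 0.267482/0.000965 ≈ 277.2.

μ₀ = 277.2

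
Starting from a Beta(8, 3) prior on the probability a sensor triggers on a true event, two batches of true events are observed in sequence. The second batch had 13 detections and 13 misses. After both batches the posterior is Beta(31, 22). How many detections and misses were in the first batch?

Sequential conjugate updates are equivalent to a single update on the pooled data, so total successes = posterior α − prior α and total failures = posterior β − prior β.
Total across both batches: 31−8=23 detections, 22−3=19 misses.
Subtract the second batch: 23−13=10 detections and 19−13=6 misses.

10 detections and 6 misses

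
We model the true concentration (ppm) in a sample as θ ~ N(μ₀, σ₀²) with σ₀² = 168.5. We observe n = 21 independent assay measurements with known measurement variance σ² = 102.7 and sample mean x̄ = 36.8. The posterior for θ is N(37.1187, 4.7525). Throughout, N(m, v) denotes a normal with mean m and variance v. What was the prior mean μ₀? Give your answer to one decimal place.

μ₀ = 48.1

The posterior mean is a precision-weighted average: μ_n = (τ₀μ₀ + τ_data·x̄)/(τ₀+τ_data), with τ₀=1/σ₀² and τ_data=n/σ².
Here τ₀ = 1/168.5 = 0.005935 and τ_data = 21/102.7 = 0.204479, so τ_n = 0.210414.
Rearranging for μ₀: μ₀ = (μ_n·τ_n − τ_data·x̄)/τ₀ = (37.1187·0.210414 − 0.204479·36.8) / 0.005935 = 0.285467/0.005935 ≈ 48.1.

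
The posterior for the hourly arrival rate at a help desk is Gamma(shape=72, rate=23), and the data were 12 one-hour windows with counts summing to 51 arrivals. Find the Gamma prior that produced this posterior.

Gamma(shape=21, rate=11)

A Gamma(α, β) prior (rate parametrization) on a Poisson rate with n observations summing to S gives posterior Gamma(α+S, β+n).
So α = 72 − 51 = 21 and β = 23 − 12 = 11.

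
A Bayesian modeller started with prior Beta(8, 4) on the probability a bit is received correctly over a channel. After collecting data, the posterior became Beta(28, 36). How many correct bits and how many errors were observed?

20 correct bits and 32 errors

Under Beta–binomial conjugacy the posterior parameters are (α+s, β+f).
Match parameters: s=28−8=20, f=36−4=32.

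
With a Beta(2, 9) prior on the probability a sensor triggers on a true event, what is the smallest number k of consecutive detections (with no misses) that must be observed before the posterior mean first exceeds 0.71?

k = 21

After k detections and 0 misses the posterior is Beta(2+k, 9), with mean (2+k)/(2+9+k).
Set (2+k)/(11+k) > 0.71 and solve: k > (0.71·11 − 2)/(1 − 0.71) = 20.034.
The smallest integer exceeding 20.034 is 21, and checking k=21: (23)/(32) = 0.7188 > 0.71.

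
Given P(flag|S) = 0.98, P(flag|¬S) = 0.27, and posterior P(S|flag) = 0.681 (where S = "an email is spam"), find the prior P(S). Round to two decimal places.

P(S) = 0.37

In odds form, posterior odds = prior odds × likelihood ratio, so prior odds = posterior odds ÷ LR.
Posterior odds = 0.681/(1−0.681) = 2.1348. LR = 0.98/0.27 = 3.6296.
Prior odds = 2.1348/3.6296 = 0.5882, so P(S) = 0.5882/(1+0.5882) ≈ 0.37.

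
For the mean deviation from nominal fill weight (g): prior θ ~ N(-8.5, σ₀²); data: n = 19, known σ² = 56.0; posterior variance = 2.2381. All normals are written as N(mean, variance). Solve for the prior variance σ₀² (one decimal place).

Posterior precision equals prior precision plus data precision: 1/σ_n² = 1/σ₀² + n/σ².
So 1/σ₀² = 1/2.2381 − 19/56.0 = 0.446808 − 0.339286 = 0.107522.
Hence σ₀² = 1/0.107522 ≈ 9.3.

σ₀² = 9.3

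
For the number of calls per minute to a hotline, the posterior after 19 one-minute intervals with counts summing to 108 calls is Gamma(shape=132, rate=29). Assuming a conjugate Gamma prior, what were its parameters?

Gamma(shape=24, rate=10)

A Gamma(α, β) prior (rate parametrization) on a Poisson rate with n observations summing to S gives posterior Gamma(α+S, β+n).
So α = 132 − 108 = 24 and β = 29 − 19 = 10.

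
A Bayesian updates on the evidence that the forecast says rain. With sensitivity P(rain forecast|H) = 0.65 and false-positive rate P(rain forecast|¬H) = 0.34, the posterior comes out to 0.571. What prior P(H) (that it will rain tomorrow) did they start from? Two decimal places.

In odds form, posterior odds = prior odds × likelihood ratio, so prior odds = posterior odds ÷ LR.
Posterior odds = 0.571/(1−0.571) = 1.3310. LR = 0.65/0.34 = 1.9118.
Prior odds = 1.3310/1.9118 = 0.6962, so P(H) = 0.6962/(1+0.6962) ≈ 0.41.

P(H) = 0.41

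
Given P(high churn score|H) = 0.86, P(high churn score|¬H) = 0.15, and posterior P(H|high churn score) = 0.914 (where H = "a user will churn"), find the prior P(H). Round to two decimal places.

In odds form, posterior odds = prior odds × likelihood ratio, so prior odds = posterior odds ÷ LR.
Posterior odds = 0.914/(1−0.914) = 10.6279. LR = 0.86/0.15 = 5.7333.
Prior odds = 10.6279/5.7333 = 1.8537, so P(H) = 1.8537/(1+1.8537) ≈ 0.65.

P(H) = 0.65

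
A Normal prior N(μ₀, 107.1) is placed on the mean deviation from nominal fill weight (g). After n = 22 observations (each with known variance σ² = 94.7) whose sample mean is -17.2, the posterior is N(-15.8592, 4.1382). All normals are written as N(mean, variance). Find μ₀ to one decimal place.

μ₀ = 17.5

With known observation variance, the Normal–Normal posterior has precision τ_n = τ₀ + n/σ² and mean μ_n = (τ₀μ₀ + (n/σ²)x̄)/τ_n.
Here τ₀ = 1/107.1 = 0.009337 and τ_data = 22/94.7 = 0.232313, so τ_n = 0.241650.
Rearranging for μ₀: μ₀ = (μ_n·τ_n − τ_data·x̄)/τ₀ = (-15.8592·0.241650 − 0.232313·-17.2) / 0.009337 = 0.163408/0.009337 ≈ 17.5.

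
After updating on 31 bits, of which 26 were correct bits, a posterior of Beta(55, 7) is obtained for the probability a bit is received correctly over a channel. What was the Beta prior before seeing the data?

A Beta(a, b) prior with s successes and f failures in binomial data gives a Beta(a+s, b+f) posterior.
Subtract the data counts: 55−26=29, 7−5=2.

Beta(29, 2)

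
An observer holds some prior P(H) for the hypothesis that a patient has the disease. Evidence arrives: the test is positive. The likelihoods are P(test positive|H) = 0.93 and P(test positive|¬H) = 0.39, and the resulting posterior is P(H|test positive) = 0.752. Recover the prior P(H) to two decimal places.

P(H) = 0.56

In odds form, posterior odds = prior odds × likelihood ratio, so prior odds = posterior odds ÷ LR.
Posterior odds = 0.752/(1−0.752) = 3.0323. LR = 0.93/0.39 = 2.3846.
Prior odds = 3.0323/2.3846 = 1.2716, so P(H) = 1.2716/(1+1.2716) ≈ 0.56.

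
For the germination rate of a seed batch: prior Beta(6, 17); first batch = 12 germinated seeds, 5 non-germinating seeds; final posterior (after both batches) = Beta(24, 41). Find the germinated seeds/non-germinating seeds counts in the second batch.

Because Beta–binomial updating is additive in the counts, the combined data contributed (α_post−α_prior, β_post−β_prior) successes and failures.
Total across both batches: 24−6=18 germinated seeds, 41−17=24 non-germinating seeds.
Subtract the first batch: 18−12=6 germinated seeds and 24−5=19 non-germinating seeds.

6 germinated seeds and 19 non-germinating seeds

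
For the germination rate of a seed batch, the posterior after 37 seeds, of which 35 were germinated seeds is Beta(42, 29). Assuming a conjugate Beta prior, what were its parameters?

Under Beta–binomial conjugacy the posterior parameters are (a+s, b+f).
Subtract the data counts: 42−35=7, 29−2=27.

Beta(7, 27)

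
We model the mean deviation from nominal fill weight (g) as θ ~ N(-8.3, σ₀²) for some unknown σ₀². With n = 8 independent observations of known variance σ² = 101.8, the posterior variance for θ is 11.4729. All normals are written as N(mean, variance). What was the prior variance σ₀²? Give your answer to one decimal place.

σ₀² = 116.6

For the Normal–Normal model with known σ², precisions add: τ_n = τ₀ + n/σ².
So 1/σ₀² = 1/11.4729 − 8/101.8 = 0.087162 − 0.078585 = 0.008577.
Hence σ₀² = 1/0.008577 ≈ 116.6.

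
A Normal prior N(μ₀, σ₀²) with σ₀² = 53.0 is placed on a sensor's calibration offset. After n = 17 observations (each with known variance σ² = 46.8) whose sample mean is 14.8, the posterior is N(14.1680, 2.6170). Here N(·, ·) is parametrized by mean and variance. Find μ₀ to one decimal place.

μ₀ = 2.0

With known observation variance, the Normal–Normal posterior has precision τ_n = τ₀ + n/σ² and mean μ_n = (τ₀μ₀ + (n/σ²)x̄)/τ_n.
Here τ₀ = 1/53.0 = 0.018868 and τ_data = 17/46.8 = 0.363248, so τ_n = 0.382116.
Rearranging for μ₀: μ₀ = (μ_n·τ_n − τ_data·x̄)/τ₀ = (14.1680·0.382116 − 0.363248·14.8) / 0.018868 = 0.037749/0.018868 ≈ 2.0.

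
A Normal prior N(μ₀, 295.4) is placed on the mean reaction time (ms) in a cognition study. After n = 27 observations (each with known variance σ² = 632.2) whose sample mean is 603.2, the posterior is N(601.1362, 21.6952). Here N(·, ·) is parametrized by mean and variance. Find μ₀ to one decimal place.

The posterior mean is a precision-weighted average: μ_n = (τ₀μ₀ + τ_data·x̄)/(τ₀+τ_data), with τ₀=1/σ₀² and τ_data=n/σ².
Here τ₀ = 1/295.4 = 0.003385 and τ_data = 27/632.2 = 0.042708, so τ_n = 0.046093.
Rearranging for μ₀: μ₀ = (μ_n·τ_n − τ_data·x̄)/τ₀ = (601.1362·0.046093 − 0.042708·603.2) / 0.003385 = 1.946705/0.003385 ≈ 575.1.

μ₀ = 575.1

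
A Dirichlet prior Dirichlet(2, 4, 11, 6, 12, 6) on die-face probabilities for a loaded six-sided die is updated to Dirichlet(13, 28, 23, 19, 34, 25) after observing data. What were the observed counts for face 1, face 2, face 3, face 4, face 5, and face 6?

counts (11, 24, 12, 13, 22, 19)

For a Dirichlet(α) prior with multinomial counts c, the posterior is Dirichlet(α + c) componentwise.
Counts are posterior − prior componentwise: 13−2=11, 28−4=24, 23−11=12, 19−6=13, 34−12=22, 25−6=19.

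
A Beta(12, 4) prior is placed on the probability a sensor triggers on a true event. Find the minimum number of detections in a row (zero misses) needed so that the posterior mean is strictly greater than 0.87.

k = 15

After k detections and 0 misses the posterior is Beta(12+k, 4), with mean (12+k)/(12+4+k).
Set (12+k)/(16+k) > 0.87 and solve: k > (0.87·16 − 12)/(1 − 0.87) = 14.769.
The smallest integer exceeding 14.769 is 15.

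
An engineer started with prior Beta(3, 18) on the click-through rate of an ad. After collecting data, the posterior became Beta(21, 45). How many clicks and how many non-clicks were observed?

Beta is conjugate to the binomial likelihood: posterior = Beta(a+s, b+f).
Match parameters: s=21−3=18, f=45−18=27.

18 clicks and 27 non-clicks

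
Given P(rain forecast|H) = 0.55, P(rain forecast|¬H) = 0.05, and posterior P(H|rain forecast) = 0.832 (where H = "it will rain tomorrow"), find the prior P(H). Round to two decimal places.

P(H) = 0.31

Bayes' rule in odds form gives O(H|E) = O(H)·[P(E|H)/P(E|¬H)], hence O(H) = O(H|E)/LR.
Posterior odds = 0.832/(1−0.832) = 4.9524. LR = 0.55/0.05 = 11.0000.
Prior odds = 4.9524/11.0000 = 0.4502, so P(H) = 0.4502/(1+0.4502) ≈ 0.31.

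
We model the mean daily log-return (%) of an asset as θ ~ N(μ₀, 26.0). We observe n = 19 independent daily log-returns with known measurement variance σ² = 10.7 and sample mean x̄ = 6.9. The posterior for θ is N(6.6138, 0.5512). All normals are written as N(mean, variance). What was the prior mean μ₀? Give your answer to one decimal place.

μ₀ = -6.6

With known observation variance, the Normal–Normal posterior has precision τ_n = τ₀ + n/σ² and mean μ_n = (τ₀μ₀ + (n/σ²)x̄)/τ_n.
Here τ₀ = 1/26.0 = 0.038462 and τ_data = 19/10.7 = 1.775701, so τ_n = 1.814163.
Rearranging for μ₀: μ₀ = (μ_n·τ_n − τ_data·x̄)/τ₀ = (6.6138·1.814163 − 1.775701·6.9) / 0.038462 = -0.253826/0.038462 ≈ -6.6.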